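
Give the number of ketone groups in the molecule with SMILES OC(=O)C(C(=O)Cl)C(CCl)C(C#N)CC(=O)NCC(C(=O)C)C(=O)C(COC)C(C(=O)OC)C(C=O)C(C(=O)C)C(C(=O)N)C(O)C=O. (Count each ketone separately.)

3

–COOH: carbonyl C bonded to –OH and C → carboxylic acid (the –OH is not a separate alcohol).
pendant –C(=O)X: carbonyl C bonded to C and halogen → acyl halide.
pendant –CH2X: halogen on sp³ carbon → alkyl halide.
pendant –C≡N: nitrile.
–C(=O)–N– linkage → amide (the N is not an amine).
pendant –COCH3: carbonyl C bonded to two carbons → ketone.
–C(=O)– with carbon on both sides → ketone.
pendant –CH2OCH3: C–O–C linkage → ether.
pendant –COOCH3: carbonyl C bonded to C and –OCH3 → ester.
pendant –CHO: carbonyl C bonded to C and H → aldehyde.
pendant –COCH3: carbonyl C bonded to two carbons → ketone.
pendant –CONH2: carbonyl C bonded to C and N → amide.
–OH on an sp³ carbon → alcohol (secondary).
terminal –CHO: carbonyl C bonded to H and C → aldehyde.
Ketone appears at: CH(COCH3), CO, CH(COCH3) → 3.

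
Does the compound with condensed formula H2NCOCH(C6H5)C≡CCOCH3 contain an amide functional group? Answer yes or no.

Working along the chain:
  H2NCO: –C(=O)NH2: carbonyl C bonded to C and to N → amide (the N is not a separate amine).
  CH(C6H5): pendant –C6H5: benzene ring → arene.
  C≡C: C≡C triple bond → alkyne.
  CO: –C(=O)– with carbon on both sides → ketone.
The H2NCO segment supplies the amide: –C(=O)NH2: carbonyl C bonded to C and to N → amide (the N is not a separate amine).

yes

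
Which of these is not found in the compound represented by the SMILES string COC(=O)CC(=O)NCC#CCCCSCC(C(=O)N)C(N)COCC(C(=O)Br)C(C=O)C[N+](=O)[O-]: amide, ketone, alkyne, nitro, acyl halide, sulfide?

amide: present (CH2CONHCH2 — –C(=O)–N– linkage → amide (the N is not an amine)).
nitro: present (CH2NO2 — –NO2 on carbon → nitro group).
sulfide: present (CH2SCH2 — C–S–C linkage → sulfide (thioether)).
acyl halide: present (CH(COBr) — pendant –C(=O)X: carbonyl C bonded to C and halogen → acyl halide).
alkyne: present (C≡C — C≡C triple bond → alkyne).
ketone: absent. In CH3OOC, the C=O is bonded to an –O–C group, which defines an ester, not a ketone. In each of CH2CONHCH2 and CH(CONH2), the C=O is bonded to nitrogen, which defines an amide, not a ketone. In CH(CHO), the carbonyl carbon carries an H, so it is an aldehyde, not a ketone. In CH(COBr), the C=O is bonded to a halogen, which defines an acyl halide, not a ketone.

ketone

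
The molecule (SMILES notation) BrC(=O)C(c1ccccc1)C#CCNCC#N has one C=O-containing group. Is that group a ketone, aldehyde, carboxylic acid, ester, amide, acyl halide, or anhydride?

acyl halide

The carbonyl is in the BrCO segment: –C(=O)Br: carbonyl C bonded to C and to a halogen → acyl halide (not alkyl halide).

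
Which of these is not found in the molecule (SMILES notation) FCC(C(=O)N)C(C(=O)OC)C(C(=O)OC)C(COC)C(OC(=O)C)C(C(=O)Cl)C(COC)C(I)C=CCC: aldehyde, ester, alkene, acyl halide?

aldehyde

acyl halide: present (CH(COCl) — pendant –C(=O)X: carbonyl C bonded to C and halogen → acyl halide).
ester: present (CH(COOCH3) — pendant –COOCH3: carbonyl C bonded to C and –OCH3 → ester).
alkene: present (CH=CH — C=C double bond → alkene).
aldehyde: no segment matches this pattern.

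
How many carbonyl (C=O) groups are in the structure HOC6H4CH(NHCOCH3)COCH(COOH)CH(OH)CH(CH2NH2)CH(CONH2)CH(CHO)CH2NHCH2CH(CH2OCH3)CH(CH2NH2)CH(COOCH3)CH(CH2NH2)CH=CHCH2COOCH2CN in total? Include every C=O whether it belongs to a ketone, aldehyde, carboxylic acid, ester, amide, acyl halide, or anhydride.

CH(NHCOCH3): amide, 1 C=O (running total 1).
CO: ketone, 1 C=O (running total 2).
CH(COOH): carboxylic acid, 1 C=O (running total 3).
CH(CONH2): amide, 1 C=O (running total 4).
CH(CHO): aldehyde, 1 C=O (running total 5).
CH(COOCH3): ester, 1 C=O (running total 6).
CH2COOCH2: ester, 1 C=O (running total 7).

7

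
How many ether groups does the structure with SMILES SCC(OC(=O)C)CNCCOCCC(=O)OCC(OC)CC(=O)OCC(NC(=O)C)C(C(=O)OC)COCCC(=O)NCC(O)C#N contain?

3

Reading the structure from left to right:
  HSCH2: –SH on an sp³ carbon → thiol.
  CH(OCOCH3): pendant –OC(=O)CH3: an acyloxy group → ester.
  CH2NHCH2: C–N–C with sp³ carbons and no adjacent C=O → amine (secondary).
  CH2OCH2: C–O–C with sp³ carbons on both sides and no adjacent C=O → ether.
  CH2COOCH2: –C(=O)–O–C with C on the carbonyl side → ester.
  CH(OCH3): pendant –OCH3: C–O–C with sp³ C, no adjacent C=O → ether.
  CH2COOCH2: –C(=O)–O–C with C on the carbonyl side → ester.
  CH(NHCOCH3): pendant –NHC(=O)CH3: N bonded to a carbonyl → amide (not amine).
  CH(COOCH3): pendant –COOCH3: carbonyl C bonded to C and –OCH3 → ester.
  CH2OCH2: C–O–C with sp³ carbons on both sides and no adjacent C=O → ether.
  CH2CONHCH2: –C(=O)–N– linkage → amide (the N is not an amine).
  CH(OH): –OH on an sp³ carbon → alcohol (secondary).
  CN: –C≡N: carbon triple-bonded to nitrogen → nitrile.
Ether appears at: CH2OCH2, CH(OCH3), CH2OCH2 → 3.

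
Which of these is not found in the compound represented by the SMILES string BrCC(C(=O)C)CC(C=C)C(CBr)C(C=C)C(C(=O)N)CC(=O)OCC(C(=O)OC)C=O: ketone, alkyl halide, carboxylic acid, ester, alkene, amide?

carboxylic acid

ester: present (CH2COOCH2 — –C(=O)–O–C with C on the carbonyl side → ester).
ketone: present (CH(COCH3) — pendant –COCH3: carbonyl C bonded to two carbons → ketone).
amide: present (CH(CONH2) — pendant –CONH2: carbonyl C bonded to C and N → amide).
alkyl halide: present (BrCH2 — halogen on an sp³ carbon → alkyl halide).
alkene: present (CH(CH=CH2) — pendant –CH=CH2: C=C double bond → alkene).
carboxylic acid: absent. In each of CH2COOCH2 and CH(COOCH3), the acyl oxygen is bonded to carbon (–O–C), not to H, so this is an ester. In CH(CONH2), the carbonyl is bonded to nitrogen, not to –OH; that is an amide.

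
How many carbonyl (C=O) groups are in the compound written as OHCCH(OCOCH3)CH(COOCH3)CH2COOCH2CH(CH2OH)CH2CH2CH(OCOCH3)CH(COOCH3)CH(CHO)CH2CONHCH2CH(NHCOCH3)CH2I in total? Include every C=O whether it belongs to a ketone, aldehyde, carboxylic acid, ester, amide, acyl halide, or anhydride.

9

OHC: aldehyde, 1 C=O (running total 1).
CH(OCOCH3): ester, 1 C=O (running total 2).
CH(COOCH3): ester, 1 C=O (running total 3).
CH2COOCH2: ester, 1 C=O (running total 4).
CH(OCOCH3): ester, 1 C=O (running total 5).
CH(COOCH3): ester, 1 C=O (running total 6).
CH(CHO): aldehyde, 1 C=O (running total 7).
CH2CONHCH2: amide, 1 C=O (running total 8).
CH(NHCOCH3): amide, 1 C=O (running total 9).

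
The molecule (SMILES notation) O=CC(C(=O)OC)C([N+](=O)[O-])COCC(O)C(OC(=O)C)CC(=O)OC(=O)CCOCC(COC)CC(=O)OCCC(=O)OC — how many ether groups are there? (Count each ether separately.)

3

Reading the structure from left to right:
  OHC: terminal –CHO: carbonyl C bonded to H and C → aldehyde.
  CH(COOCH3): pendant –COOCH3: carbonyl C bonded to C and –OCH3 → ester.
  CH(NO2): –NO2 on an sp³ carbon → nitro (the N=O is not a carbonyl).
  CH2OCH2: C–O–C with sp³ carbons on both sides and no adjacent C=O → ether.
  CH(OH): –OH on an sp³ carbon → alcohol (secondary).
  CH(OCOCH3): pendant –OC(=O)CH3: an acyloxy group → ester.
  CH2CO-O-COCH2: two acyl groups sharing one oxygen, –C(=O)–O–C(=O)– → anhydride.
  CH2OCH2: C–O–C with sp³ carbons on both sides and no adjacent C=O → ether.
  CH(CH2OCH3): pendant –CH2OCH3: C–O–C linkage → ether.
  CH2COOCH2: –C(=O)–O–C with C on the carbonyl side → ester.
  COOCH3: –C(=O)OCH3: carbonyl C bonded to C and to –OCH3 → ester (not ketone + ether).
Ether appears at: CH2OCH2, CH2OCH2, CH(CH2OCH3) → 3.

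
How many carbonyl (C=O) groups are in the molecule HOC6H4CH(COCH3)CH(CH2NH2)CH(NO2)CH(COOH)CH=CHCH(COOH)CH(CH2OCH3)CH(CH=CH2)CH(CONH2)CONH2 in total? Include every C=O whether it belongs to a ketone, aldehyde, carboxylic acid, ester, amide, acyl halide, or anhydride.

5

CH(COCH3): ketone, 1 C=O (running total 1).
CH(COOH): carboxylic acid, 1 C=O (running total 2).
CH(COOH): carboxylic acid, 1 C=O (running total 3).
CH(CONH2): amide, 1 C=O (running total 4).
CONH2: amide, 1 C=O (running total 5).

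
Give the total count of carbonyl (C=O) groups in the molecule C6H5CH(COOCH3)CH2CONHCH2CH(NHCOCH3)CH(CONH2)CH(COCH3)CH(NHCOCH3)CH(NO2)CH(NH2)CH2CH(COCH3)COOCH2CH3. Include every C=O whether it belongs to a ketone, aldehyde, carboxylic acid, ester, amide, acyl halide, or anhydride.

8

CH(COOCH3): ester, 1 C=O (running total 1).
CH2CONHCH2: amide, 1 C=O (running total 2).
CH(NHCOCH3): amide, 1 C=O (running total 3).
CH(CONH2): amide, 1 C=O (running total 4).
CH(COCH3): ketone, 1 C=O (running total 5).
CH(NHCOCH3): amide, 1 C=O (running total 6).
CH(COCH3): ketone, 1 C=O (running total 7).
COOCH2CH3: ester, 1 C=O (running total 8).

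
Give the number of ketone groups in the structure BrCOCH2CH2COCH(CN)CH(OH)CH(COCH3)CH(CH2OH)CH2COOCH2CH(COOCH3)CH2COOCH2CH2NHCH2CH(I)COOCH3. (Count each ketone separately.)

Taking each segment in turn:
  BrCO: –C(=O)Br: carbonyl C bonded to C and to a halogen → acyl halide (not alkyl halide).
  CO: –C(=O)– with carbon on both sides → ketone.
  CH(CN): pendant –C≡N: nitrile.
  CH(OH): –OH on an sp³ carbon → alcohol (secondary).
  CH(COCH3): pendant –COCH3: carbonyl C bonded to two carbons → ketone.
  CH(CH2OH): pendant –CH2OH on an sp³ backbone C → alcohol.
  CH2COOCH2: –C(=O)–O–C with C on the carbonyl side → ester.
  CH(COOCH3): pendant –COOCH3: carbonyl C bonded to C and –OCH3 → ester.
  CH2COOCH2: –C(=O)–O–C with C on the carbonyl side → ester.
  CH2NHCH2: C–N–C with sp³ carbons and no adjacent C=O → amine (secondary).
  CH(I): halogen on an sp³ carbon → alkyl halide.
  COOCH3: –C(=O)OCH3: carbonyl C bonded to C and to –OCH3 → ester (not ketone + ether).
Ketone appears at: CO, CH(COCH3) → 2.

2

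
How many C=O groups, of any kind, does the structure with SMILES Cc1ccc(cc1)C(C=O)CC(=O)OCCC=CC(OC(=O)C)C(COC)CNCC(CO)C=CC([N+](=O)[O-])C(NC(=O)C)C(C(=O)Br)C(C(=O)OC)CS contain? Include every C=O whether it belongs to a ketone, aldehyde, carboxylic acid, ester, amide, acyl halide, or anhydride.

6

CH(CHO): aldehyde, 1 C=O (running total 1).
CH2COOCH2: ester, 1 C=O (running total 2).
CH(OCOCH3): ester, 1 C=O (running total 3).
CH(NHCOCH3): amide, 1 C=O (running total 4).
CH(COBr): acyl halide, 1 C=O (running total 5).
CH(COOCH3): ester, 1 C=O (running total 6).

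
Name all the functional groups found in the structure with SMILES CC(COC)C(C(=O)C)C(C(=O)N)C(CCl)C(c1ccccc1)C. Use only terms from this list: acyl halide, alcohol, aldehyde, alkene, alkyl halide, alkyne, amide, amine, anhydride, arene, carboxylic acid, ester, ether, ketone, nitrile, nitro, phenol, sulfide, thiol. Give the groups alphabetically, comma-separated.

alkyl halide, amide, arene, ether, ketone

Reading the structure from left to right:
  CH(CH2OCH3): pendant –CH2OCH3: C–O–C linkage → ether.
  CH(COCH3): pendant –COCH3: carbonyl C bonded to two carbons → ketone.
  CH(CONH2): pendant –CONH2: carbonyl C bonded to C and N → amide.
  CH(CH2Cl): pendant –CH2X: halogen on sp³ carbon → alkyl halide.
  CH(C6H5): pendant –C6H5: benzene ring → arene.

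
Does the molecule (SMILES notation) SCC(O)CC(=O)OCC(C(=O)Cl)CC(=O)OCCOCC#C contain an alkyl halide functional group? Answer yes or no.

no

–SH on an sp³ carbon → thiol.
–OH on an sp³ carbon → alcohol (secondary).
–C(=O)–O–C with C on the carbonyl side → ester.
pendant –C(=O)X: carbonyl C bonded to C and halogen → acyl halide.
–C(=O)–O–C with C on the carbonyl side → ester.
C–O–C with sp³ carbons on both sides and no adjacent C=O → ether.
C≡C triple bond → alkyne.
In CH(COCl), the halogen is on a carbonyl carbon, which makes it an acyl halide, not an alkyl halide.
The groups actually present are: acyl halide, alcohol, alkyne, ester, ether, thiol.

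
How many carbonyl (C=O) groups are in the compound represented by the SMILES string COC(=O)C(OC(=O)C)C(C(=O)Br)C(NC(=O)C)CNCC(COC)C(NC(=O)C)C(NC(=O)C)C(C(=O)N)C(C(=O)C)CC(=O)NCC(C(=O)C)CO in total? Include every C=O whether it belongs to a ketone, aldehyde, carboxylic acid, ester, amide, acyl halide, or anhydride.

CH3OOC: ester, 1 C=O (running total 1).
CH(OCOCH3): ester, 1 C=O (running total 2).
CH(COBr): acyl halide, 1 C=O (running total 3).
CH(NHCOCH3): amide, 1 C=O (running total 4).
CH(NHCOCH3): amide, 1 C=O (running total 5).
CH(NHCOCH3): amide, 1 C=O (running total 6).
CH(CONH2): amide, 1 C=O (running total 7).
CH(COCH3): ketone, 1 C=O (running total 8).
CH2CONHCH2: amide, 1 C=O (running total 9).
CH(COCH3): ketone, 1 C=O (running total 10).

10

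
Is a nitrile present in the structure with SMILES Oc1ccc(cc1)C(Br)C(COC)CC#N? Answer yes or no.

Working along the chain:
  HOC6H4: –OH attached directly to an aromatic ring → phenol (not alcohol); the ring itself is an arene.
  CH(Br): halogen on an sp³ carbon → alkyl halide.
  CH(CH2OCH3): pendant –CH2OCH3: C–O–C linkage → ether.
  CN: –C≡N: carbon triple-bonded to nitrogen → nitrile.
The CN segment supplies the nitrile: –C≡N: carbon triple-bonded to nitrogen → nitrile.

yes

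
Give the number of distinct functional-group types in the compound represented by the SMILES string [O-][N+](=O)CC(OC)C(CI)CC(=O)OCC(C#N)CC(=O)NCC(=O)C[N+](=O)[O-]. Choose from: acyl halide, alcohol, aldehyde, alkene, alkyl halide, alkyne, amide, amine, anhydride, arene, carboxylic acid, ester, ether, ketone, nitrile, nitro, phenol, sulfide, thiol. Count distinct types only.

7

Reading the structure from left to right:
  O2NCH2: –NO2 on carbon → nitro group.
  CH(OCH3): pendant –OCH3: C–O–C with sp³ C, no adjacent C=O → ether.
  CH(CH2I): pendant –CH2X: halogen on sp³ carbon → alkyl halide.
  CH2COOCH2: –C(=O)–O–C with C on the carbonyl side → ester.
  CH(CN): pendant –C≡N: nitrile.
  CH2CONHCH2: –C(=O)–N– linkage → amide (the N is not an amine).
  CO: –C(=O)– with carbon on both sides → ketone.
  CH2NO2: –NO2 on carbon → nitro group.
Distinct types present: alkyl halide, amide, ester, ether, ketone, nitrile, nitro.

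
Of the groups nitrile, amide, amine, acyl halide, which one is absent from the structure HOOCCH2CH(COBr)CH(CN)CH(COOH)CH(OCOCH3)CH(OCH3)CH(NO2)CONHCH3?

amide: present (CONHCH3 — –C(=O)NHCH3: carbonyl C bonded to C and to N → amide (the N is not an amine)).
acyl halide: present (CH(COBr) — pendant –C(=O)X: carbonyl C bonded to C and halogen → acyl halide).
nitrile: present (CH(CN) — pendant –C≡N: nitrile).
amine: absent. In CONHCH3, the nitrogen is bonded directly to a carbonyl carbon, making it part of an amide, not a free amine.

amine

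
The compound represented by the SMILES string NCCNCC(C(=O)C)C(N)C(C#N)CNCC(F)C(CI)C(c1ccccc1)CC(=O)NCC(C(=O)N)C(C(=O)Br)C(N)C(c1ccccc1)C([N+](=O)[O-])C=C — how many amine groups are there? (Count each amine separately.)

5

–NH2 on an sp³ carbon with no adjacent C=O → amine.
C–N–C with sp³ carbons and no adjacent C=O → amine (secondary).
pendant –COCH3: carbonyl C bonded to two carbons → ketone.
–NH2 on an sp³ carbon with no adjacent C=O → amine.
pendant –C≡N: nitrile.
C–N–C with sp³ carbons and no adjacent C=O → amine (secondary).
halogen on an sp³ carbon → alkyl halide.
pendant –CH2X: halogen on sp³ carbon → alkyl halide.
pendant –C6H5: benzene ring → arene.
–C(=O)–N– linkage → amide (the N is not an amine).
pendant –CONH2: carbonyl C bonded to C and N → amide.
pendant –C(=O)X: carbonyl C bonded to C and halogen → acyl halide.
–NH2 on an sp³ carbon with no adjacent C=O → amine.
pendant –C6H5: benzene ring → arene.
–NO2 on an sp³ carbon → nitro (the N=O is not a carbonyl).
C=C double bond → alkene.
Amine appears at: H2NCH2, CH2NHCH2, CH(NH2), CH2NHCH2, CH(NH2) → 5.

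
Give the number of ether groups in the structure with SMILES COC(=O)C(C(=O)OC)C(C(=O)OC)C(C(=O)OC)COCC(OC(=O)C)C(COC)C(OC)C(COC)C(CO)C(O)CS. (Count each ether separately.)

4

CH3O–C(=O)–: carbonyl C bonded to C and to –OCH3 → ester (not ketone + ether).
pendant –COOCH3: carbonyl C bonded to C and –OCH3 → ester.
pendant –COOCH3: carbonyl C bonded to C and –OCH3 → ester.
pendant –COOCH3: carbonyl C bonded to C and –OCH3 → ester.
C–O–C with sp³ carbons on both sides and no adjacent C=O → ether.
pendant –OC(=O)CH3: an acyloxy group → ester.
pendant –CH2OCH3: C–O–C linkage → ether.
pendant –OCH3: C–O–C with sp³ C, no adjacent C=O → ether.
pendant –CH2OCH3: C–O–C linkage → ether.
pendant –CH2OH on an sp³ backbone C → alcohol.
–OH on an sp³ carbon → alcohol (secondary).
–SH on an sp³ carbon → thiol.
Ether appears at: CH2OCH2, CH(CH2OCH3), CH(OCH3), CH(CH2OCH3) → 4.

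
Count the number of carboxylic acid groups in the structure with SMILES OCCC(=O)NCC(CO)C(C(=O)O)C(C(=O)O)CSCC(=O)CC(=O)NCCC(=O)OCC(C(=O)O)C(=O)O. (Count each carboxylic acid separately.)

4

Taking each segment in turn:
  HOCH2: HO– on an sp³ carbon → alcohol.
  CH2CONHCH2: –C(=O)–N– linkage → amide (the N is not an amine).
  CH(CH2OH): pendant –CH2OH on an sp³ backbone C → alcohol.
  CH(COOH): pendant –COOH: carbonyl C bonded to C and –OH → carboxylic acid.
  CH(COOH): pendant –COOH: carbonyl C bonded to C and –OH → carboxylic acid.
  CH2SCH2: C–S–C linkage → sulfide (thioether).
  CO: –C(=O)– with carbon on both sides → ketone.
  CH2CONHCH2: –C(=O)–N– linkage → amide (the N is not an amine).
  CH2COOCH2: –C(=O)–O–C with C on the carbonyl side → ester.
  CH(COOH): pendant –COOH: carbonyl C bonded to C and –OH → carboxylic acid.
  COOH: –COOH: carbonyl C bonded to –OH and C → carboxylic acid (the –OH is not a separate alcohol).
Carboxylic acid appears at: CH(COOH), CH(COOH), CH(COOH), COOH → 4.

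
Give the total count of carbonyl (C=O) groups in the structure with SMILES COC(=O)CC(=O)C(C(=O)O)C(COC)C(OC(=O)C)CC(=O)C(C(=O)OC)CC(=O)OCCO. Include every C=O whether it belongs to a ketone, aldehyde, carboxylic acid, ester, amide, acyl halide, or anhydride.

CH3OOC: ester, 1 C=O (running total 1).
CO: ketone, 1 C=O (running total 2).
CH(COOH): carboxylic acid, 1 C=O (running total 3).
CH(OCOCH3): ester, 1 C=O (running total 4).
CO: ketone, 1 C=O (running total 5).
CH(COOCH3): ester, 1 C=O (running total 6).
CH2COOCH2: ester, 1 C=O (running total 7).

7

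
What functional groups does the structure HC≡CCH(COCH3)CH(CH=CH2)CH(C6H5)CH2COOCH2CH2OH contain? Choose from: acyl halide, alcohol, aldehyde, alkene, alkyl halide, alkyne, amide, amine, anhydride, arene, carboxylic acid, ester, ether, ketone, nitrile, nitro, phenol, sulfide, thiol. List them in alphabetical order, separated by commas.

alcohol, alkene, alkyne, arene, ester, ketone

Taking each segment in turn:
  HC≡C: C≡C triple bond → alkyne.
  CH(COCH3): pendant –COCH3: carbonyl C bonded to two carbons → ketone.
  CH(CH=CH2): pendant –CH=CH2: C=C double bond → alkene.
  CH(C6H5): pendant –C6H5: benzene ring → arene.
  CH2COOCH2: –C(=O)–O–C with C on the carbonyl side → ester.
  CH2OH: –OH on an sp³ carbon → alcohol.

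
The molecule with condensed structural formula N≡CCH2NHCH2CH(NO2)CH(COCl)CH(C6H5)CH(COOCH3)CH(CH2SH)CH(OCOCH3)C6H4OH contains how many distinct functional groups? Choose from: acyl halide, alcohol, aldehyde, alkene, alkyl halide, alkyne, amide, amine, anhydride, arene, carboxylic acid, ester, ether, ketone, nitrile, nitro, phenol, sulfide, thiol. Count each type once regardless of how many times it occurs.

8

Reading the structure from left to right:
  N≡C: N≡C–: carbon triple-bonded to nitrogen → nitrile.
  CH2NHCH2: C–N–C with sp³ carbons and no adjacent C=O → amine (secondary).
  CH(NO2): –NO2 on an sp³ carbon → nitro (the N=O is not a carbonyl).
  CH(COCl): pendant –C(=O)X: carbonyl C bonded to C and halogen → acyl halide.
  CH(C6H5): pendant –C6H5: benzene ring → arene.
  CH(COOCH3): pendant –COOCH3: carbonyl C bonded to C and –OCH3 → ester.
  CH(CH2SH): pendant –CH2SH → thiol.
  CH(OCOCH3): pendant –OC(=O)CH3: an acyloxy group → ester.
  C6H4OH: –OH attached directly to an aromatic ring → phenol (not alcohol); the ring itself is an arene.
Distinct types present: acyl halide, amine, arene, ester, nitrile, nitro, phenol, thiol.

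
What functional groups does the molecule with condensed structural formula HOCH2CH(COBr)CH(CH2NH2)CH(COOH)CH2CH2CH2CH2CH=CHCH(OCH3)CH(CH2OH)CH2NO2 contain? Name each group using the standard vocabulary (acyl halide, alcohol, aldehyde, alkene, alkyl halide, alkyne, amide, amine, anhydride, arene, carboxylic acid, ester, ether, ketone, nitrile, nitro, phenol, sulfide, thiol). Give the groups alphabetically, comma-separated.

Working along the chain:
  HOCH2: HO– on an sp³ carbon → alcohol.
  CH(COBr): pendant –C(=O)X: carbonyl C bonded to C and halogen → acyl halide.
  CH(CH2NH2): pendant –CH2NH2: N on sp³ C, no adjacent C=O → amine.
  CH(COOH): pendant –COOH: carbonyl C bonded to C and –OH → carboxylic acid.
  CH=CH: C=C double bond → alkene.
  CH(OCH3): pendant –OCH3: C–O–C with sp³ C, no adjacent C=O → ether.
  CH(CH2OH): pendant –CH2OH on an sp³ backbone C → alcohol.
  CH2NO2: –NO2 on carbon → nitro group.

acyl halide, alcohol, alkene, amine, carboxylic acid, ether, nitro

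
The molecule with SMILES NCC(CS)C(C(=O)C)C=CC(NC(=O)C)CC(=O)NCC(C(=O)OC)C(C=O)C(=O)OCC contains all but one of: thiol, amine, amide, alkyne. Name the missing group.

alkyne

thiol: present (CH(CH2SH) — pendant –CH2SH → thiol).
amide: present (CH(NHCOCH3) — pendant –NHC(=O)CH3: N bonded to a carbonyl → amide (not amine)).
amine: present (H2NCH2 — –NH2 on an sp³ carbon with no adjacent C=O → amine).
alkyne: no segment matches this pattern.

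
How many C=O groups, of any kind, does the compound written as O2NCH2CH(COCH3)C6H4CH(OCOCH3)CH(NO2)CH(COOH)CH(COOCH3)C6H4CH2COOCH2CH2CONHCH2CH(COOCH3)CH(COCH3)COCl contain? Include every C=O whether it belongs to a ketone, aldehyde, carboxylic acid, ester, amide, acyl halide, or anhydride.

9

CH(COCH3): ketone, 1 C=O (running total 1).
CH(OCOCH3): ester, 1 C=O (running total 2).
CH(COOH): carboxylic acid, 1 C=O (running total 3).
CH(COOCH3): ester, 1 C=O (running total 4).
CH2COOCH2: ester, 1 C=O (running total 5).
CH2CONHCH2: amide, 1 C=O (running total 6).
CH(COOCH3): ester, 1 C=O (running total 7).
CH(COCH3): ketone, 1 C=O (running total 8).
COCl: acyl halide, 1 C=O (running total 9).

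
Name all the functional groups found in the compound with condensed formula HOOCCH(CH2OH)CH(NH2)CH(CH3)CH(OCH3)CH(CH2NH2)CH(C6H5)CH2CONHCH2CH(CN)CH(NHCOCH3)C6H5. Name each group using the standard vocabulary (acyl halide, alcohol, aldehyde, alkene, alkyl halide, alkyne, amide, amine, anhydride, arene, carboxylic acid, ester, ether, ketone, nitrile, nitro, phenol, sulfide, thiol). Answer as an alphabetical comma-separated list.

alcohol, amide, amine, arene, carboxylic acid, ether, nitrile

–COOH: carbonyl C bonded to –OH and C → carboxylic acid (the –OH is not a separate alcohol).
pendant –CH2OH on an sp³ backbone C → alcohol.
–NH2 on an sp³ carbon with no adjacent C=O → amine.
pendant –OCH3: C–O–C with sp³ C, no adjacent C=O → ether.
pendant –CH2NH2: N on sp³ C, no adjacent C=O → amine.
pendant –C6H5: benzene ring → arene.
–C(=O)–N– linkage → amide (the N is not an amine).
pendant –C≡N: nitrile.
pendant –NHC(=O)CH3: N bonded to a carbonyl → amide (not amine).
–C6H5 phenyl ring → arene.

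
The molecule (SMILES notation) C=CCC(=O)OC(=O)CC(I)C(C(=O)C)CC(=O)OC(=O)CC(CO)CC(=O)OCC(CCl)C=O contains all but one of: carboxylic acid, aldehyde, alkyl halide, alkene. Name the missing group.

carboxylic acid

aldehyde: present (CHO — terminal –CHO: carbonyl C bonded to H and C → aldehyde).
alkyl halide: present (CH(I) — halogen on an sp³ carbon → alkyl halide).
alkene: present (CH2=CH — C=C double bond → alkene).
carboxylic acid: absent. In CH2COOCH2, the acyl oxygen is bonded to carbon (–O–C), not to H, so this is an ester.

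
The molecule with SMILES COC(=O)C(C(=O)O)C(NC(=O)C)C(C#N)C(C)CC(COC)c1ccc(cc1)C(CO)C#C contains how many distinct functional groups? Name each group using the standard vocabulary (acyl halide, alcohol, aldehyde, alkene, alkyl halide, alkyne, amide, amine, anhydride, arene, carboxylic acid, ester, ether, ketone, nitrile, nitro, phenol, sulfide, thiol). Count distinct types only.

CH3O–C(=O)–: carbonyl C bonded to C and to –OCH3 → ester (not ketone + ether).
pendant –COOH: carbonyl C bonded to C and –OH → carboxylic acid.
pendant –NHC(=O)CH3: N bonded to a carbonyl → amide (not amine).
pendant –C≡N: nitrile.
pendant –CH2OCH3: C–O–C linkage → ether.
para-disubstituted benzene ring → arene.
pendant –CH2OH on an sp³ backbone C → alcohol.
C≡C triple bond → alkyne.
Distinct types present: alcohol, alkyne, amide, arene, carboxylic acid, ester, ether, nitrile.

8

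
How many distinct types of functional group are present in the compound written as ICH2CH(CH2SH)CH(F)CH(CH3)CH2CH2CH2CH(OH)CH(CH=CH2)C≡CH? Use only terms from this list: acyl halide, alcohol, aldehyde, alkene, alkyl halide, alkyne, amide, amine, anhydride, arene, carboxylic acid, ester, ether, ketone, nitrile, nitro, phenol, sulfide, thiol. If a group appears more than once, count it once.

Reading the structure from left to right:
  ICH2: halogen on an sp³ carbon → alkyl halide.
  CH(CH2SH): pendant –CH2SH → thiol.
  CH(F): halogen on an sp³ carbon → alkyl halide.
  CH(OH): –OH on an sp³ carbon → alcohol (secondary).
  CH(CH=CH2): pendant –CH=CH2: C=C double bond → alkene.
  C≡CH: C≡C triple bond → alkyne.
Distinct types present: alcohol, alkene, alkyl halide, alkyne, thiol.

5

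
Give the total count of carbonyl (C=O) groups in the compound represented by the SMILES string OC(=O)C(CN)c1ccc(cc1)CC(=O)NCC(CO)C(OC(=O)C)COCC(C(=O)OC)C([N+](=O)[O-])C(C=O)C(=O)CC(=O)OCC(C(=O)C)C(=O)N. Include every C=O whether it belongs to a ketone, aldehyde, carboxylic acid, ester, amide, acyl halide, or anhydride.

HOOC: carboxylic acid, 1 C=O (running total 1).
CH2CONHCH2: amide, 1 C=O (running total 2).
CH(OCOCH3): ester, 1 C=O (running total 3).
CH(COOCH3): ester, 1 C=O (running total 4).
CH(CHO): aldehyde, 1 C=O (running total 5).
CO: ketone, 1 C=O (running total 6).
CH2COOCH2: ester, 1 C=O (running total 7).
CH(COCH3): ketone, 1 C=O (running total 8).
CONH2: amide, 1 C=O (running total 9).

9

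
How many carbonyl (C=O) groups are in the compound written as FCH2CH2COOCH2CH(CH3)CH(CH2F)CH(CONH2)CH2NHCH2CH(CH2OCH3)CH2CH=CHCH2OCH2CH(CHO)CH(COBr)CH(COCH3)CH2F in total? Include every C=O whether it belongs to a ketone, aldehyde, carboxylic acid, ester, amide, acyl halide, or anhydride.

5

CH2COOCH2: ester, 1 C=O (running total 1).
CH(CONH2): amide, 1 C=O (running total 2).
CH(CHO): aldehyde, 1 C=O (running total 3).
CH(COBr): acyl halide, 1 C=O (running total 4).
CH(COCH3): ketone, 1 C=O (running total 5).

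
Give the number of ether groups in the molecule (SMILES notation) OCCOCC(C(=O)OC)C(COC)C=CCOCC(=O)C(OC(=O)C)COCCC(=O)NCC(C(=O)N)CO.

4

Working along the chain:
  HOCH2: HO– on an sp³ carbon → alcohol.
  CH2OCH2: C–O–C with sp³ carbons on both sides and no adjacent C=O → ether.
  CH(COOCH3): pendant –COOCH3: carbonyl C bonded to C and –OCH3 → ester.
  CH(CH2OCH3): pendant –CH2OCH3: C–O–C linkage → ether.
  CH=CH: C=C double bond → alkene.
  CH2OCH2: C–O–C with sp³ carbons on both sides and no adjacent C=O → ether.
  CO: –C(=O)– with carbon on both sides → ketone.
  CH(OCOCH3): pendant –OC(=O)CH3: an acyloxy group → ester.
  CH2OCH2: C–O–C with sp³ carbons on both sides and no adjacent C=O → ether.
  CH2CONHCH2: –C(=O)–N– linkage → amide (the N is not an amine).
  CH(CONH2): pendant –CONH2: carbonyl C bonded to C and N → amide.
  CH2OH: –OH on an sp³ carbon → alcohol.
Ether appears at: CH2OCH2, CH(CH2OCH3), CH2OCH2, CH2OCH2 → 4.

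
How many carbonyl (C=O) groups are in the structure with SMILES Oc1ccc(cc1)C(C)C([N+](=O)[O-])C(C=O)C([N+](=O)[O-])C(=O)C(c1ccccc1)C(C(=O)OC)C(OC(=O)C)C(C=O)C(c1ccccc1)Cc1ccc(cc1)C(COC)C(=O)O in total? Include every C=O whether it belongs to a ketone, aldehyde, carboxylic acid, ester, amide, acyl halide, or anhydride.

6

CH(CHO): aldehyde, 1 C=O (running total 1).
CO: ketone, 1 C=O (running total 2).
CH(COOCH3): ester, 1 C=O (running total 3).
CH(OCOCH3): ester, 1 C=O (running total 4).
CH(CHO): aldehyde, 1 C=O (running total 5).
COOH: carboxylic acid, 1 C=O (running total 6).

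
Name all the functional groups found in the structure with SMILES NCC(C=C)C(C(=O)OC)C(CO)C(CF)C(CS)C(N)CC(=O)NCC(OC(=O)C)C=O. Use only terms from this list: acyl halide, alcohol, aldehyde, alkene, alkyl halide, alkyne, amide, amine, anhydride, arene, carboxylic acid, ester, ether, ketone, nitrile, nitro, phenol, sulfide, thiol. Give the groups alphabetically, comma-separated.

alcohol, aldehyde, alkene, alkyl halide, amide, amine, ester, thiol

–NH2 on an sp³ carbon with no adjacent C=O → amine.
pendant –CH=CH2: C=C double bond → alkene.
pendant –COOCH3: carbonyl C bonded to C and –OCH3 → ester.
pendant –CH2OH on an sp³ backbone C → alcohol.
pendant –CH2X: halogen on sp³ carbon → alkyl halide.
pendant –CH2SH → thiol.
–NH2 on an sp³ carbon with no adjacent C=O → amine.
–C(=O)–N– linkage → amide (the N is not an amine).
pendant –OC(=O)CH3: an acyloxy group → ester.
terminal –CHO: carbonyl C bonded to H and C → aldehyde.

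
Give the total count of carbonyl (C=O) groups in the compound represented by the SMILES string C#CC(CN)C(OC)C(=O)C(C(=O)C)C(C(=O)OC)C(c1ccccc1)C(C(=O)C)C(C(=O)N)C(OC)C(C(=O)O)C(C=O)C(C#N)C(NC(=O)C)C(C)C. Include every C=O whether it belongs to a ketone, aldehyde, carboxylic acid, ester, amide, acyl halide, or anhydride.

8

CO: ketone, 1 C=O (running total 1).
CH(COCH3): ketone, 1 C=O (running total 2).
CH(COOCH3): ester, 1 C=O (running total 3).
CH(COCH3): ketone, 1 C=O (running total 4).
CH(CONH2): amide, 1 C=O (running total 5).
CH(COOH): carboxylic acid, 1 C=O (running total 6).
CH(CHO): aldehyde, 1 C=O (running total 7).
CH(NHCOCH3): amide, 1 C=O (running total 8).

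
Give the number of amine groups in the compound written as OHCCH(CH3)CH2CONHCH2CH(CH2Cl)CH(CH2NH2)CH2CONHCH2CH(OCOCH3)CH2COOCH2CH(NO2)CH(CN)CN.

Working along the chain:
  OHC: terminal –CHO: carbonyl C bonded to H and C → aldehyde.
  CH2CONHCH2: –C(=O)–N– linkage → amide (the N is not an amine).
  CH(CH2Cl): pendant –CH2X: halogen on sp³ carbon → alkyl halide.
  CH(CH2NH2): pendant –CH2NH2: N on sp³ C, no adjacent C=O → amine.
  CH2CONHCH2: –C(=O)–N– linkage → amide (the N is not an amine).
  CH(OCOCH3): pendant –OC(=O)CH3: an acyloxy group → ester.
  CH2COOCH2: –C(=O)–O–C with C on the carbonyl side → ester.
  CH(NO2): –NO2 on an sp³ carbon → nitro (the N=O is not a carbonyl).
  CH(CN): pendant –C≡N: nitrile.
  CN: –C≡N: carbon triple-bonded to nitrogen → nitrile.
Amine appears at: CH(CH2NH2) → 1.

1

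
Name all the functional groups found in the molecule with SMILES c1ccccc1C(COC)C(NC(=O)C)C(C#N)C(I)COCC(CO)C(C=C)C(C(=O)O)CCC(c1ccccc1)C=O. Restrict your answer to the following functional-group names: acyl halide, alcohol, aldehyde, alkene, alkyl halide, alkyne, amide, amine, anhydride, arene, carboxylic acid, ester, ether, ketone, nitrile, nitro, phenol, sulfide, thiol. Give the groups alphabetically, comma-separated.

alcohol, aldehyde, alkene, alkyl halide, amide, arene, carboxylic acid, ether, nitrile

C6H5– phenyl ring → arene.
pendant –CH2OCH3: C–O–C linkage → ether.
pendant –NHC(=O)CH3: N bonded to a carbonyl → amide (not amine).
pendant –C≡N: nitrile.
halogen on an sp³ carbon → alkyl halide.
C–O–C with sp³ carbons on both sides and no adjacent C=O → ether.
pendant –CH2OH on an sp³ backbone C → alcohol.
pendant –CH=CH2: C=C double bond → alkene.
pendant –COOH: carbonyl C bonded to C and –OH → carboxylic acid.
pendant –C6H5: benzene ring → arene.
terminal –CHO: carbonyl C bonded to H and C → aldehyde.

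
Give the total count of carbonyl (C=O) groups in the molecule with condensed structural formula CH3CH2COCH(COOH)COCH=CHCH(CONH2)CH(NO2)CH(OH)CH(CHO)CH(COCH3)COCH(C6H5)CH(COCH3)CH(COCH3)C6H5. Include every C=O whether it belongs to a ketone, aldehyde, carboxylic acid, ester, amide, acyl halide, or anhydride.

9

CO: ketone, 1 C=O (running total 1).
CH(COOH): carboxylic acid, 1 C=O (running total 2).
CO: ketone, 1 C=O (running total 3).
CH(CONH2): amide, 1 C=O (running total 4).
CH(CHO): aldehyde, 1 C=O (running total 5).
CH(COCH3): ketone, 1 C=O (running total 6).
CO: ketone, 1 C=O (running total 7).
CH(COCH3): ketone, 1 C=O (running total 8).
CH(COCH3): ketone, 1 C=O (running total 9).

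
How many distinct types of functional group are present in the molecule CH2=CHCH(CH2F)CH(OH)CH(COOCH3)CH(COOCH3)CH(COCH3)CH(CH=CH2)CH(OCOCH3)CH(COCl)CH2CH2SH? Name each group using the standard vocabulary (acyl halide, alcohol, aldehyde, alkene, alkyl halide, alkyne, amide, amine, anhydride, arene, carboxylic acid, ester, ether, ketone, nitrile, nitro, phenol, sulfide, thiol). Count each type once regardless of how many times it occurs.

C=C double bond → alkene.
pendant –CH2X: halogen on sp³ carbon → alkyl halide.
–OH on an sp³ carbon → alcohol (secondary).
pendant –COOCH3: carbonyl C bonded to C and –OCH3 → ester.
pendant –COOCH3: carbonyl C bonded to C and –OCH3 → ester.
pendant –COCH3: carbonyl C bonded to two carbons → ketone.
pendant –CH=CH2: C=C double bond → alkene.
pendant –OC(=O)CH3: an acyloxy group → ester.
pendant –C(=O)X: carbonyl C bonded to C and halogen → acyl halide.
–SH on an sp³ carbon → thiol.
Distinct types present: acyl halide, alcohol, alkene, alkyl halide, ester, ketone, thiol.

7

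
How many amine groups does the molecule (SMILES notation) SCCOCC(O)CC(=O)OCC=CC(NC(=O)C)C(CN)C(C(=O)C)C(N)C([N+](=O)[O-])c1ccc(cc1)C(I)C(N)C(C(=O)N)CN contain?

4

Taking each segment in turn:
  HSCH2: –SH on an sp³ carbon → thiol.
  CH2OCH2: C–O–C with sp³ carbons on both sides and no adjacent C=O → ether.
  CH(OH): –OH on an sp³ carbon → alcohol (secondary).
  CH2COOCH2: –C(=O)–O–C with C on the carbonyl side → ester.
  CH=CH: C=C double bond → alkene.
  CH(NHCOCH3): pendant –NHC(=O)CH3: N bonded to a carbonyl → amide (not amine).
  CH(CH2NH2): pendant –CH2NH2: N on sp³ C, no adjacent C=O → amine.
  CH(COCH3): pendant –COCH3: carbonyl C bonded to two carbons → ketone.
  CH(NH2): –NH2 on an sp³ carbon with no adjacent C=O → amine.
  CH(NO2): –NO2 on an sp³ carbon → nitro (the N=O is not a carbonyl).
  C6H4: para-disubstituted benzene ring → arene.
  CH(I): halogen on an sp³ carbon → alkyl halide.
  CH(NH2): –NH2 on an sp³ carbon with no adjacent C=O → amine.
  CH(CONH2): pendant –CONH2: carbonyl C bonded to C and N → amide.
  CH2NH2: –NH2 on an sp³ carbon with no adjacent C=O → amine.
Amine appears at: CH(CH2NH2), CH(NH2), CH(NH2), CH2NH2 → 4.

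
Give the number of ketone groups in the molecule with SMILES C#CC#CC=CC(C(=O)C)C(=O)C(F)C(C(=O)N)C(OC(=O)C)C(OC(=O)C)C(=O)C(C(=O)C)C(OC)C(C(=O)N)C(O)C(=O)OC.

4

C≡C triple bond → alkyne.
C≡C triple bond → alkyne.
C=C double bond → alkene.
pendant –COCH3: carbonyl C bonded to two carbons → ketone.
–C(=O)– with carbon on both sides → ketone.
halogen on an sp³ carbon → alkyl halide.
pendant –CONH2: carbonyl C bonded to C and N → amide.
pendant –OC(=O)CH3: an acyloxy group → ester.
pendant –OC(=O)CH3: an acyloxy group → ester.
–C(=O)– with carbon on both sides → ketone.
pendant –COCH3: carbonyl C bonded to two carbons → ketone.
pendant –OCH3: C–O–C with sp³ C, no adjacent C=O → ether.
pendant –CONH2: carbonyl C bonded to C and N → amide.
–OH on an sp³ carbon → alcohol (secondary).
–C(=O)OCH3: carbonyl C bonded to C and to –OCH3 → ester (not ketone + ether).
Ketone appears at: CH(COCH3), CO, CO, CH(COCH3) → 4.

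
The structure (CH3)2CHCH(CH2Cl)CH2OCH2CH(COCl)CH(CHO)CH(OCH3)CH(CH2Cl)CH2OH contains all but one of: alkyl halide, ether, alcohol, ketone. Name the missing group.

ketone

ether: present (CH2OCH2 — C–O–C with sp³ carbons on both sides and no adjacent C=O → ether).
alkyl halide: present (CH(CH2Cl) — pendant –CH2X: halogen on sp³ carbon → alkyl halide).
alcohol: present (CH2OH — –OH on an sp³ carbon → alcohol).
ketone: absent. In CH(CHO), the carbonyl carbon carries an H, so it is an aldehyde, not a ketone. In CH(COCl), the C=O is bonded to a halogen, which defines an acyl halide, not a ketone.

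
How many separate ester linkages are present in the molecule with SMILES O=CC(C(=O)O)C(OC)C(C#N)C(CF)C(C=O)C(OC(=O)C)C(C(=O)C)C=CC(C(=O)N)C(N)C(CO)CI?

Taking each segment in turn:
  OHC: terminal –CHO: carbonyl C bonded to H and C → aldehyde.
  CH(COOH): pendant –COOH: carbonyl C bonded to C and –OH → carboxylic acid.
  CH(OCH3): pendant –OCH3: C–O–C with sp³ C, no adjacent C=O → ether.
  CH(CN): pendant –C≡N: nitrile.
  CH(CH2F): pendant –CH2X: halogen on sp³ carbon → alkyl halide.
  CH(CHO): pendant –CHO: carbonyl C bonded to C and H → aldehyde.
  CH(OCOCH3): pendant –OC(=O)CH3: an acyloxy group → ester.
  CH(COCH3): pendant –COCH3: carbonyl C bonded to two carbons → ketone.
  CH=CH: C=C double bond → alkene.
  CH(CONH2): pendant –CONH2: carbonyl C bonded to C and N → amide.
  CH(NH2): –NH2 on an sp³ carbon with no adjacent C=O → amine.
  CH(CH2OH): pendant –CH2OH on an sp³ backbone C → alcohol.
  CH2I: halogen on an sp³ carbon → alkyl halide.
Ester appears at: CH(OCOCH3) → 1.

1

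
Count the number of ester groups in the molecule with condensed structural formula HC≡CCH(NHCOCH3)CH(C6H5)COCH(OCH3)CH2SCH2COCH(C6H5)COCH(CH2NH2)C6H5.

Working along the chain:
  HC≡C: C≡C triple bond → alkyne.
  CH(NHCOCH3): pendant –NHC(=O)CH3: N bonded to a carbonyl → amide (not amine).
  CH(C6H5): pendant –C6H5: benzene ring → arene.
  CO: –C(=O)– with carbon on both sides → ketone.
  CH(OCH3): pendant –OCH3: C–O–C with sp³ C, no adjacent C=O → ether.
  CH2SCH2: C–S–C linkage → sulfide (thioether).
  CO: –C(=O)– with carbon on both sides → ketone.
  CH(C6H5): pendant –C6H5: benzene ring → arene.
  CO: –C(=O)– with carbon on both sides → ketone.
  CH(CH2NH2): pendant –CH2NH2: N on sp³ C, no adjacent C=O → amine.
  C6H5: –C6H5 phenyl ring → arene.
No segment is a ester: CO is ketone, not ester; CH(OCH3) is ether, not ester; CO is ketone, not ester. → 0.

0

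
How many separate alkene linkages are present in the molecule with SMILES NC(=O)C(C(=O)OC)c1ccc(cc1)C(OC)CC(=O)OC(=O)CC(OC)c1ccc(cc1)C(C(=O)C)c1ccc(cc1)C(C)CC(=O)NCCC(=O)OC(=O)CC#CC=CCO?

1

–C(=O)NH2: carbonyl C bonded to C and to N → amide (the N is not a separate amine).
pendant –COOCH3: carbonyl C bonded to C and –OCH3 → ester.
para-disubstituted benzene ring → arene.
pendant –OCH3: C–O–C with sp³ C, no adjacent C=O → ether.
two acyl groups sharing one oxygen, –C(=O)–O–C(=O)– → anhydride.
pendant –OCH3: C–O–C with sp³ C, no adjacent C=O → ether.
para-disubstituted benzene ring → arene.
pendant –COCH3: carbonyl C bonded to two carbons → ketone.
para-disubstituted benzene ring → arene.
–C(=O)–N– linkage → amide (the N is not an amine).
two acyl groups sharing one oxygen, –C(=O)–O–C(=O)– → anhydride.
C≡C triple bond → alkyne.
C=C double bond → alkene.
–OH on an sp³ carbon → alcohol.
Alkene appears at: CH=CH → 1.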